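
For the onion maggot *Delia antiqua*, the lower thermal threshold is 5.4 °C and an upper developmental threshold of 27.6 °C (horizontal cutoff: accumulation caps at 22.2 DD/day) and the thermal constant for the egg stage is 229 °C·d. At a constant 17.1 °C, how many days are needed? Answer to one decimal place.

19.6 days

Daily accumulation = 17.1 − 5.4 = 11.7 DD/day.
Duration = 229 / 11.7 = 19.573 ≈ 19.6 days.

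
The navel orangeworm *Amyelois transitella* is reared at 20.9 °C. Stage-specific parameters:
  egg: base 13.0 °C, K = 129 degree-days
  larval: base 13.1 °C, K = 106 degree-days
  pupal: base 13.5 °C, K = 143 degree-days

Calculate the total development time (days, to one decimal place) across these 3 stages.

egg: 129 / (20.9 − 13.0) = 129 / 7.9 = 16.329 d.
larval: 106 / (20.9 − 13.1) = 106 / 7.8 = 13.590 d.
pupal: 143 / (20.9 − 13.5) = 143 / 7.4 = 19.324 d.
Sum = 49.243 ≈ 49.2 days.

49.2 days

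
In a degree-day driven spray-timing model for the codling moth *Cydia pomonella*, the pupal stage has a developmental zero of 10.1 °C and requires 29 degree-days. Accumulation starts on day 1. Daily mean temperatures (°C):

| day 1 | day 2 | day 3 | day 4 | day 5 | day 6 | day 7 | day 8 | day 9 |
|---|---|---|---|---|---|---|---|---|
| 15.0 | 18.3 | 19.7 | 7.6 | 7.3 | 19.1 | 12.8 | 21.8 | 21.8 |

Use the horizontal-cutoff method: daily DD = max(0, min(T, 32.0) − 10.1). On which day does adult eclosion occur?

day 6

Daily DD above 10.1 °C (capped at 21.9): 4.9, 8.2, 9.6, 0.0, 0.0, 9.0, 2.7, 11.7, 11.7.
Cumulative: 4.9, 13.1, 22.7, 22.7, 22.7, 31.7, 34.4, 46.1, 57.8.
The total first reaches 29 DD on day 6.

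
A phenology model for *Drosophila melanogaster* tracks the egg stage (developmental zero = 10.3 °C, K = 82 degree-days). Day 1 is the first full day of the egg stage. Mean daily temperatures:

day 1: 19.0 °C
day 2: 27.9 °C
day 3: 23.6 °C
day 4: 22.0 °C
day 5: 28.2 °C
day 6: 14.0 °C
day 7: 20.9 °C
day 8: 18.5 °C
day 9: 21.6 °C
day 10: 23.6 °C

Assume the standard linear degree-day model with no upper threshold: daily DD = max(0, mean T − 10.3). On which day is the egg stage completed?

Daily DD above 10.3 °C: 8.7, 17.6, 13.3, 11.7, 17.9, 3.7, 10.6, 8.2, 11.3, 13.3.
Cumulative: 8.7, 26.3, 39.6, 51.3, 69.2, 72.9, 83.5, 91.7, 103.0, 116.3.
The total first reaches 82 DD on day 7.

day 7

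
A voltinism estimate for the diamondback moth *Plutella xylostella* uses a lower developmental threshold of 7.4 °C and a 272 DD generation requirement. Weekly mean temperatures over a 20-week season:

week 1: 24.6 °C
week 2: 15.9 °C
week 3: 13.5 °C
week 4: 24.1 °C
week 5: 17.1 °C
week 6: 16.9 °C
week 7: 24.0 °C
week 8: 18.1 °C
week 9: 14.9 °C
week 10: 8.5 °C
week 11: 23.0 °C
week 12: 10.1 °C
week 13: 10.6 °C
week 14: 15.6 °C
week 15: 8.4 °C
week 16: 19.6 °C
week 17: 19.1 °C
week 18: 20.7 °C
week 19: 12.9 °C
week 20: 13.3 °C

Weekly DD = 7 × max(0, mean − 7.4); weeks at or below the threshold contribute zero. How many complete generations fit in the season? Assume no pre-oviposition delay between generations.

4 generations

Weekly DD (7 × max(0, T̄ − 7.4)): 120.4, 59.5, 42.7, 116.9, 67.9, 66.5, 116.2, 74.9, 52.5, 7.7, 109.2, 18.9, 22.4, 57.4, 7.0, 85.4, 81.9, 93.1, 38.5, 41.3.
Season total = 1280.3 DD.
Complete generations = ⌊1280.3 / 272⌋ = 4.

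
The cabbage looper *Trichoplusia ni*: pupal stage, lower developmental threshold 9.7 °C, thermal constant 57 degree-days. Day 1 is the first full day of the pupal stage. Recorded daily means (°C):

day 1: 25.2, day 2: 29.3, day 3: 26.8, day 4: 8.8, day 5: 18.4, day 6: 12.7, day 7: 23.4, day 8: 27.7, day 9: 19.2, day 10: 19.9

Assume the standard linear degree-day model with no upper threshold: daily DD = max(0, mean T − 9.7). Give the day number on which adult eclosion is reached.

day 5

Daily DD above 9.7 °C: 15.5, 19.6, 17.1, 0.0, 8.7, 3.0, 13.7, 18.0, 9.5, 10.2.
Cumulative: 15.5, 35.1, 52.2, 52.2, 60.9, 63.9, 77.6, 95.6, 105.1, 115.3.
The total first reaches 57 DD on day 5.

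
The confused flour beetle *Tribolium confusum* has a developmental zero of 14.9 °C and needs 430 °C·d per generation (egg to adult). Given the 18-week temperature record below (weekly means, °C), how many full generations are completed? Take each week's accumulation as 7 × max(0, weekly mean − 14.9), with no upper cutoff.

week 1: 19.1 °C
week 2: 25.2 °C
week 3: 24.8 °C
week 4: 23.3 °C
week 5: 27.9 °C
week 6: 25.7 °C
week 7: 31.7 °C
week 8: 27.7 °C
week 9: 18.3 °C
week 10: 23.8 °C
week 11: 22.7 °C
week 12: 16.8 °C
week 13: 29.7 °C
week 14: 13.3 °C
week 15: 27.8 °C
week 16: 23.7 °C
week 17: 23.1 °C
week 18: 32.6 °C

2 generations

Weekly DD (7 × max(0, T̄ − 14.9)): 29.4, 72.1, 69.3, 58.8, 91.0, 75.6, 117.6, 89.6, 23.8, 62.3, 54.6, 13.3, 103.6, 0.0, 90.3, 61.6, 57.4, 123.9.
Season total = 1194.2 DD.
Complete generations = ⌊1194.2 / 430⌋ = 2.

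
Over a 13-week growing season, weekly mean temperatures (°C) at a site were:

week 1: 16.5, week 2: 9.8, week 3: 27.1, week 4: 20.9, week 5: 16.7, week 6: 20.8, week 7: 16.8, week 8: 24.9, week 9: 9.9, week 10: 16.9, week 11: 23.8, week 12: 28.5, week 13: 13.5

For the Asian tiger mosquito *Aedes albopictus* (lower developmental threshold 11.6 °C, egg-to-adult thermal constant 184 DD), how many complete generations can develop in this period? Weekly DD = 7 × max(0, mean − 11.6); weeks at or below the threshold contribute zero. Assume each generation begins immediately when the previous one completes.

Weekly DD (7 × max(0, T̄ − 11.6)): 34.3, 0.0, 108.5, 65.1, 35.7, 64.4, 36.4, 93.1, 0.0, 37.1, 85.4, 118.3, 13.3.
Season total = 691.6 DD.
Complete generations = ⌊691.6 / 184⌋ = 3.

3 generations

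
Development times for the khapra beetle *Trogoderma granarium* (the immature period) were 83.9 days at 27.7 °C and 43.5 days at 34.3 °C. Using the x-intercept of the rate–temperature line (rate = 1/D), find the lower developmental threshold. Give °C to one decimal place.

20.6 °C

Under the model K = D·(T − T_b), so D₁·(T₁ − T_b) = D₂·(T₂ − T_b).
83.9·(27.7 − T_b) = 43.5·(34.3 − T_b)
T_b = (83.9·27.7 − 43.5·34.3) / (83.9 − 43.5) = 831.98 / 40.4 = 20.594 °C ≈ 20.6 °C.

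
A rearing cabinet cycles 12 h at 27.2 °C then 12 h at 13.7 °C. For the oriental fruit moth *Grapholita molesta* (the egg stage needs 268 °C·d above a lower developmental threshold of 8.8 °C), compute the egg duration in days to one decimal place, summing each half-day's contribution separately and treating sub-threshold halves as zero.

23.0 days

Day half: max(0, 27.2 − 8.8) × 0.5 = 18.4 × 0.5 = 9.20 DD.
Night half: max(0, 13.7 − 8.8) × 0.5 = 4.9 × 0.5 = 2.45 DD.
Per 24 h: 11.65 DD/day.
Duration = 268 / 11.65 = 23.004 ≈ 23.0 days.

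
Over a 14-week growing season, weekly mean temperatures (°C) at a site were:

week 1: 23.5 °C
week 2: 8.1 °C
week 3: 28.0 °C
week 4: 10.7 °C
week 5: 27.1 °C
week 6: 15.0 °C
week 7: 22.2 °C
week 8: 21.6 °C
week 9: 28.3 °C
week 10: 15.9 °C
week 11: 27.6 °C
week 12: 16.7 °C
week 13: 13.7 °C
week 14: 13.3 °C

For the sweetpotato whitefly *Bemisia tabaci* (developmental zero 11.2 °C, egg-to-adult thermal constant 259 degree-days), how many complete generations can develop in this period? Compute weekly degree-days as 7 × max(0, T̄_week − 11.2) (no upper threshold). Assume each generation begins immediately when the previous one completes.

Weekly DD (7 × max(0, T̄ − 11.2)): 86.1, 0.0, 117.6, 0.0, 111.3, 26.6, 77.0, 72.8, 119.7, 32.9, 114.8, 38.5, 17.5, 14.7.
Season total = 829.5 DD.
Complete generations = ⌊829.5 / 259⌋ = 3.

3 generations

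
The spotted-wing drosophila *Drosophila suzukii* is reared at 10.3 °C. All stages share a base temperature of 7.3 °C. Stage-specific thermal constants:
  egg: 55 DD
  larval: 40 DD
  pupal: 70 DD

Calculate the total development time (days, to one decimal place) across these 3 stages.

55.0 days

Daily accumulation at 10.3 °C = 10.3 − 7.3 = 3.0 DD/day.
Total K = 55 + 40 + 70 = 165 DD.
Total duration = 165 / 3.0 = 55.000 ≈ 55.0 days.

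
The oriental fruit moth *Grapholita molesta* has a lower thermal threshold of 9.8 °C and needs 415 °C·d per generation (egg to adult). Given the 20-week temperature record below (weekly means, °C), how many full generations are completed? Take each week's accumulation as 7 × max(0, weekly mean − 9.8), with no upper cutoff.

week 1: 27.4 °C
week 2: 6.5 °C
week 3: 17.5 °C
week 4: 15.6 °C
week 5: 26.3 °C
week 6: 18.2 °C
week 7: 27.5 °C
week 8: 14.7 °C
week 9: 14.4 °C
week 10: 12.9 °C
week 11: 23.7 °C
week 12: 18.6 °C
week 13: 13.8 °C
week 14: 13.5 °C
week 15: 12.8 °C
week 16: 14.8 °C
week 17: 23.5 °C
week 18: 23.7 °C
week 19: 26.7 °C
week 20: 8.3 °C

2 generations

Weekly DD (7 × max(0, T̄ − 9.8)): 123.2, 0.0, 53.9, 40.6, 115.5, 58.8, 123.9, 34.3, 32.2, 21.7, 97.3, 61.6, 28.0, 25.9, 21.0, 35.0, 95.9, 97.3, 118.3, 0.0.
Season total = 1184.4 DD.
Complete generations = ⌊1184.4 / 415⌋ = 2.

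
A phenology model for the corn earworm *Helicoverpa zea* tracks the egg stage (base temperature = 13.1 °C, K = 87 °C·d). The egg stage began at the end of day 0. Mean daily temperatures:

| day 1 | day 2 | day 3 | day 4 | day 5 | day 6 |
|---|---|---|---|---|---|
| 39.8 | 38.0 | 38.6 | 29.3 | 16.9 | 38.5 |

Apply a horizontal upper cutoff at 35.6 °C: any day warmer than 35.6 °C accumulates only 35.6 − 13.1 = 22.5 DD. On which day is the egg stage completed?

day 5

Daily DD above 13.1 °C (capped at 22.5): 22.5, 22.5, 22.5, 16.2, 3.8, 22.5.
Cumulative: 22.5, 45.0, 67.5, 83.7, 87.5, 110.0.
The total first reaches 87 DD on day 5.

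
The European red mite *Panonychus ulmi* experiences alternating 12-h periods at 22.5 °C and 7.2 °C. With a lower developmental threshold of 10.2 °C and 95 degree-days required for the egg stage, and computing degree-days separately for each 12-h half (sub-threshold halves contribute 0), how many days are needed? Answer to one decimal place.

Day half: max(0, 22.5 − 10.2) × 0.5 = 12.3 × 0.5 = 6.15 DD.
Night half: max(0, 7.2 − 10.2) × 0.5 = 0.0 × 0.5 = 0.00 DD.
Per 24 h: 6.15 DD/day.
Duration = 95 / 6.15 = 15.447 ≈ 15.4 days.

15.4 days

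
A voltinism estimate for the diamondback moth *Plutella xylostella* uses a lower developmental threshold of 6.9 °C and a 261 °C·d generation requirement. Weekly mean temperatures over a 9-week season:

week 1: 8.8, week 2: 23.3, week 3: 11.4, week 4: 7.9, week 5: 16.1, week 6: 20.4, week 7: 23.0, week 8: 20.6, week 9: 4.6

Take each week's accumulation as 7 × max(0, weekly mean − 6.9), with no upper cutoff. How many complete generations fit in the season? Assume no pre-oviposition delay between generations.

Weekly DD (7 × max(0, T̄ − 6.9)): 13.3, 114.8, 31.5, 7.0, 64.4, 94.5, 112.7, 95.9, 0.0.
Season total = 534.1 DD.
Complete generations = ⌊534.1 / 261⌋ = 2.

2 generations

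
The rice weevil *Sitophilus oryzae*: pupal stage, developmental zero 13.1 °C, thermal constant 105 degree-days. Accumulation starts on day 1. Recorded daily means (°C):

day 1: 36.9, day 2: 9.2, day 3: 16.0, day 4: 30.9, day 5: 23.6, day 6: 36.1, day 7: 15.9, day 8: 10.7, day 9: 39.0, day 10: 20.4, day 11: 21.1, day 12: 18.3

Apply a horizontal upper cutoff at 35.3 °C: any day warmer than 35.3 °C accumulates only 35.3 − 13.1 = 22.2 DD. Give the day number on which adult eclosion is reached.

Daily DD above 13.1 °C (capped at 22.2): 22.2, 0.0, 2.9, 17.8, 10.5, 22.2, 2.8, 0.0, 22.2, 7.3, 8.0, 5.2.
Cumulative: 22.2, 22.2, 25.1, 42.9, 53.4, 75.6, 78.4, 78.4, 100.6, 107.9, 115.9, 121.1.
The total first reaches 105 DD on day 10.

day 10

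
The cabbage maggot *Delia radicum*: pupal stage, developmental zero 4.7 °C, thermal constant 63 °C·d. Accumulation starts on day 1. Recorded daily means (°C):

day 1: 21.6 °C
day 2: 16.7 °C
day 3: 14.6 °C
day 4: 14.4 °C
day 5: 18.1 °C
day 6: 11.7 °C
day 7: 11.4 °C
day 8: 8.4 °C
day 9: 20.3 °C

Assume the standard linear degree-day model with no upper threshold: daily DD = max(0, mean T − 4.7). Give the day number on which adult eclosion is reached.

Daily DD above 4.7 °C: 16.9, 12.0, 9.9, 9.7, 13.4, 7.0, 6.7, 3.7, 15.6.
Cumulative: 16.9, 28.9, 38.8, 48.5, 61.9, 68.9, 75.6, 79.3, 94.9.
The total first reaches 63 DD on day 6.

day 6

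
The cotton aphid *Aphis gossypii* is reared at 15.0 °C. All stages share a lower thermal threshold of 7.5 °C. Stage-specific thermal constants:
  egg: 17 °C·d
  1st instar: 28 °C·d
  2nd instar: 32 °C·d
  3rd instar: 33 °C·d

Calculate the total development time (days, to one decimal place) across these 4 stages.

14.7 days

Daily accumulation at 15.0 °C = 15.0 − 7.5 = 7.5 DD/day.
Total K = 17 + 28 + 32 + 33 = 110 DD.
Total duration = 110 / 7.5 = 14.667 ≈ 14.7 days.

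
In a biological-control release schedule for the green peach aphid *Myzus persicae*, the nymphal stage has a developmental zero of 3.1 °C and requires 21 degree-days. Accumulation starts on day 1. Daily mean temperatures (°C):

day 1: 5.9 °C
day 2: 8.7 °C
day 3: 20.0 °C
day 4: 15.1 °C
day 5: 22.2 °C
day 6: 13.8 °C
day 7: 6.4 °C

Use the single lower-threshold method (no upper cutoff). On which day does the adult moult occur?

Daily DD above 3.1 °C: 2.8, 5.6, 16.9, 12.0, 19.1, 10.7, 3.3.
Cumulative: 2.8, 8.4, 25.3, 37.3, 56.4, 67.1, 70.4.
The total first reaches 21 DD on day 3.

day 3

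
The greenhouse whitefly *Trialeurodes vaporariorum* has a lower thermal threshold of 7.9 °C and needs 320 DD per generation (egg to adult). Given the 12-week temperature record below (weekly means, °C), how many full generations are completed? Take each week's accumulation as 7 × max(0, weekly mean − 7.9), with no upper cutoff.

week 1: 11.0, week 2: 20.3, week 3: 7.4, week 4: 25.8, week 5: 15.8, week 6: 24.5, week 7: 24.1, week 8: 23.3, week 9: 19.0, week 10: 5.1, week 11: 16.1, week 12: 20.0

Weekly DD (7 × max(0, T̄ − 7.9)): 21.7, 86.8, 0.0, 125.3, 55.3, 116.2, 113.4, 107.8, 77.7, 0.0, 57.4, 84.7.
Season total = 846.3 DD.
Complete generations = ⌊846.3 / 320⌋ = 2.

2 generations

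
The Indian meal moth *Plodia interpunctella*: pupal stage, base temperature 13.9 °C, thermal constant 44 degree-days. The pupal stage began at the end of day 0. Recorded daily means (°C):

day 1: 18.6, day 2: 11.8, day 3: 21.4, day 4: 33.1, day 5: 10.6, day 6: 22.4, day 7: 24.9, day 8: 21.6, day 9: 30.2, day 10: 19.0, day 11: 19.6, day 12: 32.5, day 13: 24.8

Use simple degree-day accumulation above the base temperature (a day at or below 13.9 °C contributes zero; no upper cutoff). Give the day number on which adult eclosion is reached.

Daily DD above 13.9 °C: 4.7, 0.0, 7.5, 19.2, 0.0, 8.5, 11.0, 7.7, 16.3, 5.1, 5.7, 18.6, 10.9.
Cumulative: 4.7, 4.7, 12.2, 31.4, 31.4, 39.9, 50.9, 58.6, 74.9, 80.0, 85.7, 104.3, 115.2.
The total first reaches 44 DD on day 7.

day 7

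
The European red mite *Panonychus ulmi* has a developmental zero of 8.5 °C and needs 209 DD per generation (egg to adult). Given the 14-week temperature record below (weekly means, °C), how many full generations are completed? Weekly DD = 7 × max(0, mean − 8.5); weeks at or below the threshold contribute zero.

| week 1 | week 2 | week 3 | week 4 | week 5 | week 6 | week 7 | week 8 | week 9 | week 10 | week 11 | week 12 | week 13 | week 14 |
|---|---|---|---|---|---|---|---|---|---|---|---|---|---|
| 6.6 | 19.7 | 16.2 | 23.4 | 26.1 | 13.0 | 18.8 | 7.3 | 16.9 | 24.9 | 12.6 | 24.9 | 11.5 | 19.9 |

Weekly DD (7 × max(0, T̄ − 8.5)): 0.0, 78.4, 53.9, 104.3, 123.2, 31.5, 72.1, 0.0, 58.8, 114.8, 28.7, 114.8, 21.0, 79.8.
Season total = 881.3 DD.
Complete generations = ⌊881.3 / 209⌋ = 4.

4 generations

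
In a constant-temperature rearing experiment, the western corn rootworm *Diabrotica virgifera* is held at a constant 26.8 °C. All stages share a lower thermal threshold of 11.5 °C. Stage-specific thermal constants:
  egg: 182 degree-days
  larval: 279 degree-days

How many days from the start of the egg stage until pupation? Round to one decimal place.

30.1 days

Daily accumulation at 26.8 °C = 26.8 − 11.5 = 15.3 DD/day.
Total K = 182 + 279 = 461 DD.
Total duration = 461 / 15.3 = 30.131 ≈ 30.1 days.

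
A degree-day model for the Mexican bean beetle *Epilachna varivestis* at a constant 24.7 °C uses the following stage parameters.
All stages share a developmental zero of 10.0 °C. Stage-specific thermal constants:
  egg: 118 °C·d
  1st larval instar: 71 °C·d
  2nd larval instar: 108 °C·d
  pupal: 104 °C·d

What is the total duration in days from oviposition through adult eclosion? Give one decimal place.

Daily accumulation at 24.7 °C = 24.7 − 10.0 = 14.7 DD/day.
Total K = 118 + 71 + 108 + 104 = 401 DD.
Total duration = 401 / 14.7 = 27.279 ≈ 27.3 days.

27.3 days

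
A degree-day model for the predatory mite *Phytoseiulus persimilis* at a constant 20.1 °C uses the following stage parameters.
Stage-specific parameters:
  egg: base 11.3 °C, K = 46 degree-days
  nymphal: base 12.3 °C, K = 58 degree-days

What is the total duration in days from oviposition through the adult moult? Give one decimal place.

12.7 days

egg: 46 / (20.1 − 11.3) = 46 / 8.8 = 5.227 d.
nymphal: 58 / (20.1 − 12.3) = 58 / 7.8 = 7.436 d.
Sum = 12.663 ≈ 12.7 days.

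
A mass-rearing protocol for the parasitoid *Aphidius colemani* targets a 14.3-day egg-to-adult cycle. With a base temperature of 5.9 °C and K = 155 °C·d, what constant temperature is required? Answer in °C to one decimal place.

16.7 °C

Required daily accumulation = 155 / 14.3 = 10.839 DD/day.
T = T_base + 10.839 = 5.9 + 10.839 = 16.739 ≈ 16.7 °C.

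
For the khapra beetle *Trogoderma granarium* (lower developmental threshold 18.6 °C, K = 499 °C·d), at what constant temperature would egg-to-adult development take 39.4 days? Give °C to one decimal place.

31.3 °C

Required daily accumulation = 499 / 39.4 = 12.665 DD/day.
T = T_base + 12.665 = 18.6 + 12.665 = 31.265 ≈ 31.3 °C.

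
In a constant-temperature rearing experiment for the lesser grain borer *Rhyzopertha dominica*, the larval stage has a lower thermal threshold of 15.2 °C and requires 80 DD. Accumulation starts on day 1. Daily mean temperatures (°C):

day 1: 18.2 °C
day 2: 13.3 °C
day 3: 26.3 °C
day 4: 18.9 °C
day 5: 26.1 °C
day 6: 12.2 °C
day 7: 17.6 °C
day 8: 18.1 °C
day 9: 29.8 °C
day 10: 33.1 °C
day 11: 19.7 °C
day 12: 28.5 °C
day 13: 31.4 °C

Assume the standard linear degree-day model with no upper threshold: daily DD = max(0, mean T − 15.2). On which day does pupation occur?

day 12

Daily DD above 15.2 °C: 3.0, 0.0, 11.1, 3.7, 10.9, 0.0, 2.4, 2.9, 14.6, 17.9, 4.5, 13.3, 16.2.
Cumulative: 3.0, 3.0, 14.1, 17.8, 28.7, 28.7, 31.1, 34.0, 48.6, 66.5, 71.0, 84.3, 100.5.
The total first reaches 80 DD on day 12.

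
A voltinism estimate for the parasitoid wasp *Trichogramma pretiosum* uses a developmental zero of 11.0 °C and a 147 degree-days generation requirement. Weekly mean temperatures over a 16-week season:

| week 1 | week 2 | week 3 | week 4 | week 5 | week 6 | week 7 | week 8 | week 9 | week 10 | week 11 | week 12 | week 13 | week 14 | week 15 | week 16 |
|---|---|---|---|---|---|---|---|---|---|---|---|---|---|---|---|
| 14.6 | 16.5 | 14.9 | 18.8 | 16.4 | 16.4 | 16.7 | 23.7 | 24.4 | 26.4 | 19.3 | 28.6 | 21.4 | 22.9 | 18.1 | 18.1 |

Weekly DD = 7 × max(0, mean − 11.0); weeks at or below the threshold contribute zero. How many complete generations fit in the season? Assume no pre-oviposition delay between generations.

6 generations

Weekly DD (7 × max(0, T̄ − 11.0)): 25.2, 38.5, 27.3, 54.6, 37.8, 37.8, 39.9, 88.9, 93.8, 107.8, 58.1, 123.2, 72.8, 83.3, 49.7, 49.7.
Season total = 988.4 DD.
Complete generations = ⌊988.4 / 147⌋ = 6.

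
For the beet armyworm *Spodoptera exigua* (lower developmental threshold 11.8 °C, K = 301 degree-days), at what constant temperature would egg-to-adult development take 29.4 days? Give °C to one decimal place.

Required daily accumulation = 301 / 29.4 = 10.238 DD/day.
T = T_base + 10.238 = 11.8 + 10.238 = 22.038 ≈ 22.0 °C.

22.0 °C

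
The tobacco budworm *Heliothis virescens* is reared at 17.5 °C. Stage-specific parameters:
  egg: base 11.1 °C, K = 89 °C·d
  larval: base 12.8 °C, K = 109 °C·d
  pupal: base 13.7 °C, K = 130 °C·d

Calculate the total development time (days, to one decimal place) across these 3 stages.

71.3 days

egg: 89 / (17.5 − 11.1) = 89 / 6.4 = 13.906 d.
larval: 109 / (17.5 − 12.8) = 109 / 4.7 = 23.191 d.
pupal: 130 / (17.5 − 13.7) = 130 / 3.8 = 34.211 d.
Sum = 71.308 ≈ 71.3 days.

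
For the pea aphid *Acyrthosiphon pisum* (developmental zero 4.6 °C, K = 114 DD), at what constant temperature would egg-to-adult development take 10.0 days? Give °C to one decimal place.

16.0 °C

Required daily accumulation = 114 / 10.0 = 11.400 DD/day.
T = T_base + 11.400 = 4.6 + 11.400 = 16.000 ≈ 16.0 °C.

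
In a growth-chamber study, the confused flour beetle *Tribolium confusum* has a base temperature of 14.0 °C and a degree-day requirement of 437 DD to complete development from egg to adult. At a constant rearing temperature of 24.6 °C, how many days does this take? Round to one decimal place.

41.2 days

Daily accumulation = 24.6 − 14.0 = 10.6 DD/day.
Duration = 437 / 10.6 = 41.226 ≈ 41.2 days.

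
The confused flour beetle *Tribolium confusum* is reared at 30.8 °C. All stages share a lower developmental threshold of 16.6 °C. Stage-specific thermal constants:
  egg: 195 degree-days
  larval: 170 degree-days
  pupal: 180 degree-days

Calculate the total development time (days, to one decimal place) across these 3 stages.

Daily accumulation at 30.8 °C = 30.8 − 16.6 = 14.2 DD/day.
Total K = 195 + 170 + 180 = 545 DD.
Total duration = 545 / 14.2 = 38.380 ≈ 38.4 days.

38.4 days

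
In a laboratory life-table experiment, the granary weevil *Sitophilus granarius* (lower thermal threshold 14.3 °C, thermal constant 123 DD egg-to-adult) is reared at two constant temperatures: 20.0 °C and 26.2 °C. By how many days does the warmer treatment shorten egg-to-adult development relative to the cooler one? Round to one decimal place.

At 20.0 °C: 123 / (20.0 − 14.3) = 123 / 5.7 = 21.579 d.
At 26.2 °C: 123 / (26.2 − 14.3) = 123 / 11.9 = 10.336 d.
Difference = |21.579 − 10.336| = 11.243 ≈ 11.2 days.

11.2 days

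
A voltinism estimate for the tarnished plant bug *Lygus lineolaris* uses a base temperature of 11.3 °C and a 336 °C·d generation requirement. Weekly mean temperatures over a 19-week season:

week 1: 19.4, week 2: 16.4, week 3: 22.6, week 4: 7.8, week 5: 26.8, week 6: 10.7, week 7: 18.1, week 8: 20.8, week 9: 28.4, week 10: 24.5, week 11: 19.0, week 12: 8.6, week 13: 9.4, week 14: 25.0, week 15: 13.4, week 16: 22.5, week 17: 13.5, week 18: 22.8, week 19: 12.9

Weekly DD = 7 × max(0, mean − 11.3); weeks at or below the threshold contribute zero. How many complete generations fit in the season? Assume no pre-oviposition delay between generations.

2 generations

Weekly DD (7 × max(0, T̄ − 11.3)): 56.7, 35.7, 79.1, 0.0, 108.5, 0.0, 47.6, 66.5, 119.7, 92.4, 53.9, 0.0, 0.0, 95.9, 14.7, 78.4, 15.4, 80.5, 11.2.
Season total = 956.2 DD.
Complete generations = ⌊956.2 / 336⌋ = 2.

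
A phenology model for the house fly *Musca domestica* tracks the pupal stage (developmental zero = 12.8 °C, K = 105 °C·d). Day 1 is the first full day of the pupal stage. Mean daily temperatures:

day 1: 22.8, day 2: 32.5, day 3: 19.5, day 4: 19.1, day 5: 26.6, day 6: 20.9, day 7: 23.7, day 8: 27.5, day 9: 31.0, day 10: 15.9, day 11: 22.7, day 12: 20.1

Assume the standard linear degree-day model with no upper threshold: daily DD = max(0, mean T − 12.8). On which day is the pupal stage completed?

Daily DD above 12.8 °C: 10.0, 19.7, 6.7, 6.3, 13.8, 8.1, 10.9, 14.7, 18.2, 3.1, 9.9, 7.3.
Cumulative: 10.0, 29.7, 36.4, 42.7, 56.5, 64.6, 75.5, 90.2, 108.4, 111.5, 121.4, 128.7.
The total first reaches 105 DD on day 9.

day 9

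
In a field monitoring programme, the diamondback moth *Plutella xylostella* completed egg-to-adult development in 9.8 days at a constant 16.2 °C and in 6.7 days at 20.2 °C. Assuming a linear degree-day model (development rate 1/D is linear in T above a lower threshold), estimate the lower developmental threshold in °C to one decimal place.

Under the model K = D·(T − T_b), so D₁·(T₁ − T_b) = D₂·(T₂ − T_b).
9.8·(16.2 − T_b) = 6.7·(20.2 − T_b)
T_b = (9.8·16.2 − 6.7·20.2) / (9.8 − 6.7) = 23.42 / 3.1 = 7.555 °C ≈ 7.6 °C.

7.6 °C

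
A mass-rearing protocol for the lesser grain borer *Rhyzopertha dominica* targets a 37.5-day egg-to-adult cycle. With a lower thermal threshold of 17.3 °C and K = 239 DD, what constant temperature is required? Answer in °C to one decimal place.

23.7 °C

Required daily accumulation = 239 / 37.5 = 6.373 DD/day.
T = T_base + 6.373 = 17.3 + 6.373 = 23.673 ≈ 23.7 °C.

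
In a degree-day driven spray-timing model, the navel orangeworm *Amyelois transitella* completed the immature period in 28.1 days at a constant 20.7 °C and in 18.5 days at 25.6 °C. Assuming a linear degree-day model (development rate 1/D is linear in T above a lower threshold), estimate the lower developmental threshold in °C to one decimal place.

11.3 °C

Linear rate model ⇒ the product D·(T − T_b) is constant across temperatures.
28.1·(20.7 − T_b) = 18.5·(25.6 − T_b)
T_b = (28.1·20.7 − 18.5·25.6) / (28.1 − 18.5) = 108.07 / 9.6 = 11.257 °C ≈ 11.3 °C.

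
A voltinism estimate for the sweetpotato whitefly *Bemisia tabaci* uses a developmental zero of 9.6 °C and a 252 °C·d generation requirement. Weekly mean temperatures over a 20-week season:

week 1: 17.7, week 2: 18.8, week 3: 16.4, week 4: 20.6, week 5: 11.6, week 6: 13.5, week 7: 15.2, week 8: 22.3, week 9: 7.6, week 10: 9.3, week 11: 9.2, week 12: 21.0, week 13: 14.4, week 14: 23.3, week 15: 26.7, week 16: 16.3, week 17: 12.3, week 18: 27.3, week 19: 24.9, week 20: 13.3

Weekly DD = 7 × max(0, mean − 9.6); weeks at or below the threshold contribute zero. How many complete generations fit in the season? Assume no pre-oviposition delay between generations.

Weekly DD (7 × max(0, T̄ − 9.6)): 56.7, 64.4, 47.6, 77.0, 14.0, 27.3, 39.2, 88.9, 0.0, 0.0, 0.0, 79.8, 33.6, 95.9, 119.7, 46.9, 18.9, 123.9, 107.1, 25.9.
Season total = 1066.8 DD.
Complete generations = ⌊1066.8 / 252⌋ = 4.

4 generations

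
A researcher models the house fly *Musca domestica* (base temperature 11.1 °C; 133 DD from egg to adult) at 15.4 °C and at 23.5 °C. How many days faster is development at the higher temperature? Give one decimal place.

At 15.4 °C: 133 / (15.4 − 11.1) = 133 / 4.3 = 30.930 d.
At 23.5 °C: 133 / (23.5 − 11.1) = 133 / 12.4 = 10.726 d.
Difference = |30.930 − 10.726| = 20.204 ≈ 20.2 days.

20.2 days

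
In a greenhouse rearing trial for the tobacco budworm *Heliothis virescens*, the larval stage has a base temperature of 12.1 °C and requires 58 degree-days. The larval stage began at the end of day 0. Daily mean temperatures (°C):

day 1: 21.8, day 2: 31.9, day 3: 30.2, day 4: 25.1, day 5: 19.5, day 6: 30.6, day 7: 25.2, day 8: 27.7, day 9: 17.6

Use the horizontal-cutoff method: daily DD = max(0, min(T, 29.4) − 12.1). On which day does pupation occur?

Daily DD above 12.1 °C (capped at 17.3): 9.7, 17.3, 17.3, 13.0, 7.4, 17.3, 13.1, 15.6, 5.5.
Cumulative: 9.7, 27.0, 44.3, 57.3, 64.7, 82.0, 95.1, 110.7, 116.2.
The total first reaches 58 DD on day 5.

day 5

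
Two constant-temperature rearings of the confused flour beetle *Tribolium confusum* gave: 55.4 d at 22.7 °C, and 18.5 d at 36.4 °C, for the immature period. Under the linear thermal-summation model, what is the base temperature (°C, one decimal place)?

15.8 °C

Under the model K = D·(T − T_b), so D₁·(T₁ − T_b) = D₂·(T₂ − T_b).
55.4·(22.7 − T_b) = 18.5·(36.4 − T_b)
T_b = (55.4·22.7 − 18.5·36.4) / (55.4 − 18.5) = 584.18 / 36.9 = 15.831 °C ≈ 15.8 °C.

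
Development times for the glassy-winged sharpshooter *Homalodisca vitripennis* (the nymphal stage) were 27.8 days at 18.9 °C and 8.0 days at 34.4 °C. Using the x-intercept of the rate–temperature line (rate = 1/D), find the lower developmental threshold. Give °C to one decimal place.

12.6 °C

Under the model K = D·(T − T_b), so D₁·(T₁ − T_b) = D₂·(T₂ − T_b).
27.8·(18.9 − T_b) = 8.0·(34.4 − T_b)
T_b = (27.8·18.9 − 8.0·34.4) / (27.8 − 8.0) = 250.22 / 19.8 = 12.637 °C ≈ 12.6 °C.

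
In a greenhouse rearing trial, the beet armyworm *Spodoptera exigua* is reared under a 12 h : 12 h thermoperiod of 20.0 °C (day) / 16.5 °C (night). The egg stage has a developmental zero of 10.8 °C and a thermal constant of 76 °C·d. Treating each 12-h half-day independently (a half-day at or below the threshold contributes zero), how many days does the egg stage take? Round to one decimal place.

Day half: max(0, 20.0 − 10.8) × 0.5 = 9.2 × 0.5 = 4.60 DD.
Night half: max(0, 16.5 − 10.8) × 0.5 = 5.7 × 0.5 = 2.85 DD.
Per 24 h: 7.45 DD/day.
Duration = 76 / 7.45 = 10.201 ≈ 10.2 days.

10.2 days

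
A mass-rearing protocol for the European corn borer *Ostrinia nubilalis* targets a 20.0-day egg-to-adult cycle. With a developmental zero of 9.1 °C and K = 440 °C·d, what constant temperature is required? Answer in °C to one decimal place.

Required daily accumulation = 440 / 20.0 = 22.000 DD/day.
T = T_base + 22.000 = 9.1 + 22.000 = 31.100 ≈ 31.1 °C.

31.1 °C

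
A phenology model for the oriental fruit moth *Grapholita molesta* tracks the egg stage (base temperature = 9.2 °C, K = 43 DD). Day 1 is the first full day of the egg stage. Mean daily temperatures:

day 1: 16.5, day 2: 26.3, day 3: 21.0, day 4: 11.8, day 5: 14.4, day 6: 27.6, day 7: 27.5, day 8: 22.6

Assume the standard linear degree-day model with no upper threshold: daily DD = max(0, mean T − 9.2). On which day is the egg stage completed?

day 5

Daily DD above 9.2 °C: 7.3, 17.1, 11.8, 2.6, 5.2, 18.4, 18.3, 13.4.
Cumulative: 7.3, 24.4, 36.2, 38.8, 44.0, 62.4, 80.7, 94.1.
The total first reaches 43 DD on day 5.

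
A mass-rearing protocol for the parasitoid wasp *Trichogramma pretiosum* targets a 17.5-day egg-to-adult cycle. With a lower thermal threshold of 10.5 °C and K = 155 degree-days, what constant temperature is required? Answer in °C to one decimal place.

Required daily accumulation = 155 / 17.5 = 8.857 DD/day.
T = T_base + 8.857 = 10.5 + 8.857 = 19.357 ≈ 19.4 °C.

19.4 °C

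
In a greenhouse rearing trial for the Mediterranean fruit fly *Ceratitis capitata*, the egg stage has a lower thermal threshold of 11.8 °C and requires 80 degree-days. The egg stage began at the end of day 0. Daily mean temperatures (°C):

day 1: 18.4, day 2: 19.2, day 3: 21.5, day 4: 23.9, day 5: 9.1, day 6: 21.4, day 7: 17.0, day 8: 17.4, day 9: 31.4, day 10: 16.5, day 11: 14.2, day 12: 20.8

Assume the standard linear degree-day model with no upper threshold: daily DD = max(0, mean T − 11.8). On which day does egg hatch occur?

day 10

Daily DD above 11.8 °C: 6.6, 7.4, 9.7, 12.1, 0.0, 9.6, 5.2, 5.6, 19.6, 4.7, 2.4, 9.0.
Cumulative: 6.6, 14.0, 23.7, 35.8, 35.8, 45.4, 50.6, 56.2, 75.8, 80.5, 82.9, 91.9.
The total first reaches 80 DD on day 10.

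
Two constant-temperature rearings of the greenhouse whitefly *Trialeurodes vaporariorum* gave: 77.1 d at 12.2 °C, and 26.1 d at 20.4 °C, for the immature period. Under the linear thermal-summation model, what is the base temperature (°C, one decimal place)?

8.0 °C

Under the model K = D·(T − T_b), so D₁·(T₁ − T_b) = D₂·(T₂ − T_b).
77.1·(12.2 − T_b) = 26.1·(20.4 − T_b)
T_b = (77.1·12.2 − 26.1·20.4) / (77.1 − 26.1) = 408.18 / 51.0 = 8.004 °C ≈ 8.0 °C.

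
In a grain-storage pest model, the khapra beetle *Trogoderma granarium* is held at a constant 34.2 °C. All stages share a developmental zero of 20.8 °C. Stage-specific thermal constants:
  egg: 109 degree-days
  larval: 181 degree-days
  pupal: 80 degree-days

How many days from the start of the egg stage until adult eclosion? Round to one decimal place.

27.6 days

Daily accumulation at 34.2 °C = 34.2 − 20.8 = 13.4 DD/day.
Total K = 109 + 181 + 80 = 370 DD.
Total duration = 370 / 13.4 = 27.612 ≈ 27.6 days.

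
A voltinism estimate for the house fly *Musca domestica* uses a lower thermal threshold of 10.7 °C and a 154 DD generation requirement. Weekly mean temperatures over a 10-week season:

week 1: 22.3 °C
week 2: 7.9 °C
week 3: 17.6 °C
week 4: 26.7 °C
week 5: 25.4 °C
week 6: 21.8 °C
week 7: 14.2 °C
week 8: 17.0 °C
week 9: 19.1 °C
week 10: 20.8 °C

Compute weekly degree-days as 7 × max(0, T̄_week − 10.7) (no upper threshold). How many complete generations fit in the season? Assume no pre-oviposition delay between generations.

4 generations

Weekly DD (7 × max(0, T̄ − 10.7)): 81.2, 0.0, 48.3, 112.0, 102.9, 77.7, 24.5, 44.1, 58.8, 70.7.
Season total = 620.2 DD.
Complete generations = ⌊620.2 / 154⌋ = 4.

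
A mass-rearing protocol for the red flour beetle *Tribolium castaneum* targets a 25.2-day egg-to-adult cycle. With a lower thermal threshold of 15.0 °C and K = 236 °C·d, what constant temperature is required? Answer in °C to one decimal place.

24.4 °C

Required daily accumulation = 236 / 25.2 = 9.365 DD/day.
T = T_base + 9.365 = 15.0 + 9.365 = 24.365 ≈ 24.4 °C.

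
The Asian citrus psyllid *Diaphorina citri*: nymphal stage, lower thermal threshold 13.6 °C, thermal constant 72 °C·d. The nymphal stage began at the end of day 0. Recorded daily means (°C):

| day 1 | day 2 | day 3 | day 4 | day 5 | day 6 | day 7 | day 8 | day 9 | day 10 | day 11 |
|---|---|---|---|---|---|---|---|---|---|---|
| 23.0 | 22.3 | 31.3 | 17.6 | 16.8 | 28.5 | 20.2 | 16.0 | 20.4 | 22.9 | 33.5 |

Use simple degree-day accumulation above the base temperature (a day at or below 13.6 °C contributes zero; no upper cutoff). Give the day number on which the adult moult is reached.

Daily DD above 13.6 °C: 9.4, 8.7, 17.7, 4.0, 3.2, 14.9, 6.6, 2.4, 6.8, 9.3, 19.9.
Cumulative: 9.4, 18.1, 35.8, 39.8, 43.0, 57.9, 64.5, 66.9, 73.7, 83.0, 102.9.
The total first reaches 72 DD on day 9.

day 9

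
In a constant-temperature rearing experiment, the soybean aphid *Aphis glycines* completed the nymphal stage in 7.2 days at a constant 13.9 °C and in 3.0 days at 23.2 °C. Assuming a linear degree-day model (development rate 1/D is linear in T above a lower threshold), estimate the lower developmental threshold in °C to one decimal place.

Equal thermal constants: D₁(T₁ − T_b) = D₂(T₂ − T_b).
7.2·(13.9 − T_b) = 3.0·(23.2 − T_b)
T_b = (7.2·13.9 − 3.0·23.2) / (7.2 − 3.0) = 30.48 / 4.2 = 7.257 °C ≈ 7.3 °C.

7.3 °C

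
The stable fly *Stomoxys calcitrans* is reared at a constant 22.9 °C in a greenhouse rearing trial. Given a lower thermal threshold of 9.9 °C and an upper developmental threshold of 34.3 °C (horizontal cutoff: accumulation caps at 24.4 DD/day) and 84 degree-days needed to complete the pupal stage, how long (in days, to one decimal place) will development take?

Daily accumulation = 22.9 − 9.9 = 13.0 DD/day.
Duration = 84 / 13.0 = 6.462 ≈ 6.5 days.

6.5 days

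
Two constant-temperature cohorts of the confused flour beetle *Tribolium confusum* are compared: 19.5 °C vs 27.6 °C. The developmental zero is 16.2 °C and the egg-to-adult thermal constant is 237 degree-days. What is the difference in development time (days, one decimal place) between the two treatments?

51.0 days

At 19.5 °C: 237 / (19.5 − 16.2) = 237 / 3.3 = 71.818 d.
At 27.6 °C: 237 / (27.6 − 16.2) = 237 / 11.4 = 20.789 d.
Difference = |71.818 − 20.789| = 51.029 ≈ 51.0 days.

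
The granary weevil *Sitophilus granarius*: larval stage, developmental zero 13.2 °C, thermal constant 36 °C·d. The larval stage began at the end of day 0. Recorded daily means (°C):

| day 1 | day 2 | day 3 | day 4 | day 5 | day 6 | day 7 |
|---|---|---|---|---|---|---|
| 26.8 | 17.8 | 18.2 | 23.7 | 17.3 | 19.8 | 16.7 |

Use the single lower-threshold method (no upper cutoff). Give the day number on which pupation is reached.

day 5

Daily DD above 13.2 °C: 13.6, 4.6, 5.0, 10.5, 4.1, 6.6, 3.5.
Cumulative: 13.6, 18.2, 23.2, 33.7, 37.8, 44.4, 47.9.
The total first reaches 36 DD on day 5.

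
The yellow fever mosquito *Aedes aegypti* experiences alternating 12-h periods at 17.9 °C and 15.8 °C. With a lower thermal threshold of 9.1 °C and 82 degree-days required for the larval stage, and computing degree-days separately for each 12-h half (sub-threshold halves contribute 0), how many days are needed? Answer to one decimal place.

Day half: max(0, 17.9 − 9.1) × 0.5 = 8.8 × 0.5 = 4.40 DD.
Night half: max(0, 15.8 − 9.1) × 0.5 = 6.7 × 0.5 = 3.35 DD.
Per 24 h: 7.75 DD/day.
Duration = 82 / 7.75 = 10.581 ≈ 10.6 days.

10.6 days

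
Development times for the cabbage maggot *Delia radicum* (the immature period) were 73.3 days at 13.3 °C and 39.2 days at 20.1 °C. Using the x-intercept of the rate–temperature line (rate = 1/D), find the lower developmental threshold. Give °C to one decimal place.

5.5 °C

Linear rate model ⇒ the product D·(T − T_b) is constant across temperatures.
73.3·(13.3 − T_b) = 39.2·(20.1 − T_b)
T_b = (73.3·13.3 − 39.2·20.1) / (73.3 − 39.2) = 186.97 / 34.1 = 5.483 °C ≈ 5.5 °C.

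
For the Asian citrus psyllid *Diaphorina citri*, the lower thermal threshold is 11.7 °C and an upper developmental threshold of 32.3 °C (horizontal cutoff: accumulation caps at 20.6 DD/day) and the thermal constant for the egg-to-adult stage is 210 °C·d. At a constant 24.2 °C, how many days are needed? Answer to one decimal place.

Daily accumulation = 24.2 − 11.7 = 12.5 DD/day.
Duration = 210 / 12.5 = 16.800 ≈ 16.8 days.

16.8 days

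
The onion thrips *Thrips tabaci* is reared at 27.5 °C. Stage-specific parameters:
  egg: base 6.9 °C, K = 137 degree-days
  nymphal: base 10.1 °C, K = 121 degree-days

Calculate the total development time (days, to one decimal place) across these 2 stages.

egg: 137 / (27.5 − 6.9) = 137 / 20.6 = 6.650 d.
nymphal: 121 / (27.5 − 10.1) = 121 / 17.4 = 6.954 d.
Sum = 13.605 ≈ 13.6 days.

13.6 days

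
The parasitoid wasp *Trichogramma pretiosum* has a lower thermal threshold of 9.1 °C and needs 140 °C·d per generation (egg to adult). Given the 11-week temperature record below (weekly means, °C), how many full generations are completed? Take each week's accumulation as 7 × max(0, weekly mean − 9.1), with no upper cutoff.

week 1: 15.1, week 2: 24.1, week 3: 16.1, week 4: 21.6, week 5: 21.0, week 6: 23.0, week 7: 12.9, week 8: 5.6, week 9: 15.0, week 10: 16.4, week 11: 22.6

4 generations

Weekly DD (7 × max(0, T̄ − 9.1)): 42.0, 105.0, 49.0, 87.5, 83.3, 97.3, 26.6, 0.0, 41.3, 51.1, 94.5.
Season total = 677.6 DD.
Complete generations = ⌊677.6 / 140⌋ = 4.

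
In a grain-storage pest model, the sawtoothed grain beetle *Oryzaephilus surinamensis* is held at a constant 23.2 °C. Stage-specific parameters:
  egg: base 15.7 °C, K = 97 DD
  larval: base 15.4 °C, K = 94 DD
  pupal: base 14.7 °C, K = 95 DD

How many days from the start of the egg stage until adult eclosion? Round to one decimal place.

egg: 97 / (23.2 − 15.7) = 97 / 7.5 = 12.933 d.
larval: 94 / (23.2 − 15.4) = 94 / 7.8 = 12.051 d.
pupal: 95 / (23.2 − 14.7) = 95 / 8.5 = 11.176 d.
Sum = 36.161 ≈ 36.2 days.

36.2 days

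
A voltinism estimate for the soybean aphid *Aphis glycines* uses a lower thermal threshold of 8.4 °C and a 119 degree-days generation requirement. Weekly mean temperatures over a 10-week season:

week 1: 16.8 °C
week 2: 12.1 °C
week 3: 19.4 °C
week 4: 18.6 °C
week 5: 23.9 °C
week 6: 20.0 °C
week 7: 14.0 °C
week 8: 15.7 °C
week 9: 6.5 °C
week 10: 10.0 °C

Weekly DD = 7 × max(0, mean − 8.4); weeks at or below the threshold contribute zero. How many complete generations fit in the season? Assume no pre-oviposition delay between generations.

Weekly DD (7 × max(0, T̄ − 8.4)): 58.8, 25.9, 77.0, 71.4, 108.5, 81.2, 39.2, 51.1, 0.0, 11.2.
Season total = 524.3 DD.
Complete generations = ⌊524.3 / 119⌋ = 4.

4 generations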